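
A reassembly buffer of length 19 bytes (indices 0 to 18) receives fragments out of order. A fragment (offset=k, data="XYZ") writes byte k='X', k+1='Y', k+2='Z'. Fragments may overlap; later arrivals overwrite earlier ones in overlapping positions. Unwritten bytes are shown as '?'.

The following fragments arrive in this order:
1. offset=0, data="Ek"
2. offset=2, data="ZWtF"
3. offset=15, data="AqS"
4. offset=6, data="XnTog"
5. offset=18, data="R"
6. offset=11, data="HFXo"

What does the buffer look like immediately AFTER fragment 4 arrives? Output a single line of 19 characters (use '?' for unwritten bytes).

Fragment 1: offset=0 data="Ek" -> buffer=Ek?????????????????
Fragment 2: offset=2 data="ZWtF" -> buffer=EkZWtF?????????????
Fragment 3: offset=15 data="AqS" -> buffer=EkZWtF?????????AqS?
Fragment 4: offset=6 data="XnTog" -> buffer=EkZWtFXnTog????AqS?

Answer: EkZWtFXnTog????AqS?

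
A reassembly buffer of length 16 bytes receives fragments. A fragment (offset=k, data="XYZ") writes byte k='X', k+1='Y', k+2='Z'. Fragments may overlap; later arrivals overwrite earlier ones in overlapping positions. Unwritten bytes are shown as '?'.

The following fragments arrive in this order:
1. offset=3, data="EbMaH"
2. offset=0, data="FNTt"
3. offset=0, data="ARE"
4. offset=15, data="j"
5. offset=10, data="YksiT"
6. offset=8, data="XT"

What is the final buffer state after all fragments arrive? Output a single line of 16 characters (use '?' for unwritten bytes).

Answer: AREtbMaHXTYksiTj

Derivation:
Fragment 1: offset=3 data="EbMaH" -> buffer=???EbMaH????????
Fragment 2: offset=0 data="FNTt" -> buffer=FNTtbMaH????????
Fragment 3: offset=0 data="ARE" -> buffer=AREtbMaH????????
Fragment 4: offset=15 data="j" -> buffer=AREtbMaH???????j
Fragment 5: offset=10 data="YksiT" -> buffer=AREtbMaH??YksiTj
Fragment 6: offset=8 data="XT" -> buffer=AREtbMaHXTYksiTj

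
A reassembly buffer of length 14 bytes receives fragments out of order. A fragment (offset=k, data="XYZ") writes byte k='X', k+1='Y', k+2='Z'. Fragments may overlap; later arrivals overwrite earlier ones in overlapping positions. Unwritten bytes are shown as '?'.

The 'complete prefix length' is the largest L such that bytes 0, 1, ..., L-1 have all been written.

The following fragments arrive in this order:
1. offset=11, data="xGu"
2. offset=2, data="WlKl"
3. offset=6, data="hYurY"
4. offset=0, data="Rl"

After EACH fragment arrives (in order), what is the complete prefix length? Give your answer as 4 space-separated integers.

Fragment 1: offset=11 data="xGu" -> buffer=???????????xGu -> prefix_len=0
Fragment 2: offset=2 data="WlKl" -> buffer=??WlKl?????xGu -> prefix_len=0
Fragment 3: offset=6 data="hYurY" -> buffer=??WlKlhYurYxGu -> prefix_len=0
Fragment 4: offset=0 data="Rl" -> buffer=RlWlKlhYurYxGu -> prefix_len=14

Answer: 0 0 0 14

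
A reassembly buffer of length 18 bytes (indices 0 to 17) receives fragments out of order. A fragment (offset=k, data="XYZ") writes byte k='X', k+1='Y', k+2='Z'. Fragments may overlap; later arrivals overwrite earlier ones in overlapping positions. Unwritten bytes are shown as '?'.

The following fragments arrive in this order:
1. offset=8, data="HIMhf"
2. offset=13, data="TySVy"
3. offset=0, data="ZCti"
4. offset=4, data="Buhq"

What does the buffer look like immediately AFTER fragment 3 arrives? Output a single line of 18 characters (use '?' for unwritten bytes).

Fragment 1: offset=8 data="HIMhf" -> buffer=????????HIMhf?????
Fragment 2: offset=13 data="TySVy" -> buffer=????????HIMhfTySVy
Fragment 3: offset=0 data="ZCti" -> buffer=ZCti????HIMhfTySVy

Answer: ZCti????HIMhfTySVy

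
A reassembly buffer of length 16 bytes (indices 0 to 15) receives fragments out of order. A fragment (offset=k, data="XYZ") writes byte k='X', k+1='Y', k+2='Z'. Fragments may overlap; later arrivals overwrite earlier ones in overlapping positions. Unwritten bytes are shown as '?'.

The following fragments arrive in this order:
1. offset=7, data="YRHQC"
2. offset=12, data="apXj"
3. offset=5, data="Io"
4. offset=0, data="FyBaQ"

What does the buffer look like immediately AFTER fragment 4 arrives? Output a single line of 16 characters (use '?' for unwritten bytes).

Fragment 1: offset=7 data="YRHQC" -> buffer=???????YRHQC????
Fragment 2: offset=12 data="apXj" -> buffer=???????YRHQCapXj
Fragment 3: offset=5 data="Io" -> buffer=?????IoYRHQCapXj
Fragment 4: offset=0 data="FyBaQ" -> buffer=FyBaQIoYRHQCapXj

Answer: FyBaQIoYRHQCapXj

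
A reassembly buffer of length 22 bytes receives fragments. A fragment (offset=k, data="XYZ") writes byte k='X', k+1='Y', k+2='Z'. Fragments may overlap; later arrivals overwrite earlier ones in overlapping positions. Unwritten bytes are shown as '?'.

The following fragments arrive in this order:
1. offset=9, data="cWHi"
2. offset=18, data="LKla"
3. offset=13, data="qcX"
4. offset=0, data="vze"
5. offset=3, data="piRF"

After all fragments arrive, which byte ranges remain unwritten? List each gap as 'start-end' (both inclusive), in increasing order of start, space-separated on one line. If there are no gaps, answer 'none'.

Fragment 1: offset=9 len=4
Fragment 2: offset=18 len=4
Fragment 3: offset=13 len=3
Fragment 4: offset=0 len=3
Fragment 5: offset=3 len=4
Gaps: 7-8 16-17

Answer: 7-8 16-17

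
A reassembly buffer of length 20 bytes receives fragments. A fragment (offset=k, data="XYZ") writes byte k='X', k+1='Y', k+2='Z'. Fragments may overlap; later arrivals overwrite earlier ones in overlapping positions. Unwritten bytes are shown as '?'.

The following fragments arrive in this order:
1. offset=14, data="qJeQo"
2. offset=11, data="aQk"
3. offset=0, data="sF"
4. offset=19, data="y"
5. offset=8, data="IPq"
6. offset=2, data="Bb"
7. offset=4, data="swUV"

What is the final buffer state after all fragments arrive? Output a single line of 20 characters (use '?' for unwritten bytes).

Answer: sFBbswUVIPqaQkqJeQoy

Derivation:
Fragment 1: offset=14 data="qJeQo" -> buffer=??????????????qJeQo?
Fragment 2: offset=11 data="aQk" -> buffer=???????????aQkqJeQo?
Fragment 3: offset=0 data="sF" -> buffer=sF?????????aQkqJeQo?
Fragment 4: offset=19 data="y" -> buffer=sF?????????aQkqJeQoy
Fragment 5: offset=8 data="IPq" -> buffer=sF??????IPqaQkqJeQoy
Fragment 6: offset=2 data="Bb" -> buffer=sFBb????IPqaQkqJeQoy
Fragment 7: offset=4 data="swUV" -> buffer=sFBbswUVIPqaQkqJeQoy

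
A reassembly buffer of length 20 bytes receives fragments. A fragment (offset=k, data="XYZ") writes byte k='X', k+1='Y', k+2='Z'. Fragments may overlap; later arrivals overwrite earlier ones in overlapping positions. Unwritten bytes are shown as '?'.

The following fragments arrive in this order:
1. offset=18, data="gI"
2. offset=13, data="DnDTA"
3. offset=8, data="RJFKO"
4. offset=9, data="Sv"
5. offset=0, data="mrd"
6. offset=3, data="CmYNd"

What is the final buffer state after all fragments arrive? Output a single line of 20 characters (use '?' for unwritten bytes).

Fragment 1: offset=18 data="gI" -> buffer=??????????????????gI
Fragment 2: offset=13 data="DnDTA" -> buffer=?????????????DnDTAgI
Fragment 3: offset=8 data="RJFKO" -> buffer=????????RJFKODnDTAgI
Fragment 4: offset=9 data="Sv" -> buffer=????????RSvKODnDTAgI
Fragment 5: offset=0 data="mrd" -> buffer=mrd?????RSvKODnDTAgI
Fragment 6: offset=3 data="CmYNd" -> buffer=mrdCmYNdRSvKODnDTAgI

Answer: mrdCmYNdRSvKODnDTAgI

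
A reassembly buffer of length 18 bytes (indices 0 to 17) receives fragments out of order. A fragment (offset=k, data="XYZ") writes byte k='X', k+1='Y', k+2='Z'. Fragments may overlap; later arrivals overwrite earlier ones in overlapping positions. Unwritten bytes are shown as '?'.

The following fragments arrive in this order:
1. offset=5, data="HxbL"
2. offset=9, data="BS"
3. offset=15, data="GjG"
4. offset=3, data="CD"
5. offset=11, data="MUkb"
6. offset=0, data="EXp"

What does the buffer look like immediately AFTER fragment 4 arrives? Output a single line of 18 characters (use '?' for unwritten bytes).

Answer: ???CDHxbLBS????GjG

Derivation:
Fragment 1: offset=5 data="HxbL" -> buffer=?????HxbL?????????
Fragment 2: offset=9 data="BS" -> buffer=?????HxbLBS???????
Fragment 3: offset=15 data="GjG" -> buffer=?????HxbLBS????GjG
Fragment 4: offset=3 data="CD" -> buffer=???CDHxbLBS????GjG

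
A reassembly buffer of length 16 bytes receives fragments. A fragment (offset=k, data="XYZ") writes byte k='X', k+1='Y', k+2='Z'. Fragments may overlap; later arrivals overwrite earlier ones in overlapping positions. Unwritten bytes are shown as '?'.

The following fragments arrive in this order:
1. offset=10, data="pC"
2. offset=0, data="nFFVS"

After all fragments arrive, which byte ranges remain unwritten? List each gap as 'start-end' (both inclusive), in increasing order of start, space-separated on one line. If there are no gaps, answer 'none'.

Fragment 1: offset=10 len=2
Fragment 2: offset=0 len=5
Gaps: 5-9 12-15

Answer: 5-9 12-15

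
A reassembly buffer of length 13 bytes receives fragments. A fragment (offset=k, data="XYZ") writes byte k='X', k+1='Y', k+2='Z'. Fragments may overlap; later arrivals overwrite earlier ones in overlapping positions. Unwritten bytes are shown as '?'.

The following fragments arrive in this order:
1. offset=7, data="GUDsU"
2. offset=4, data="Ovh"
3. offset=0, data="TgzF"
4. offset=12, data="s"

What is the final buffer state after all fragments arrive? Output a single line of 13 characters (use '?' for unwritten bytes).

Fragment 1: offset=7 data="GUDsU" -> buffer=???????GUDsU?
Fragment 2: offset=4 data="Ovh" -> buffer=????OvhGUDsU?
Fragment 3: offset=0 data="TgzF" -> buffer=TgzFOvhGUDsU?
Fragment 4: offset=12 data="s" -> buffer=TgzFOvhGUDsUs

Answer: TgzFOvhGUDsUs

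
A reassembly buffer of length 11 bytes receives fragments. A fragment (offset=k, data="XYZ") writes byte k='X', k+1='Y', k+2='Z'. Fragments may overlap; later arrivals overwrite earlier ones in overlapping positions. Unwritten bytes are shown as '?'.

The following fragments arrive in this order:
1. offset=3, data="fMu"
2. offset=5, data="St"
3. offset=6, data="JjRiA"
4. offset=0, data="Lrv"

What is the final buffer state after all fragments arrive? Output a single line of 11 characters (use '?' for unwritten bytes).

Answer: LrvfMSJjRiA

Derivation:
Fragment 1: offset=3 data="fMu" -> buffer=???fMu?????
Fragment 2: offset=5 data="St" -> buffer=???fMSt????
Fragment 3: offset=6 data="JjRiA" -> buffer=???fMSJjRiA
Fragment 4: offset=0 data="Lrv" -> buffer=LrvfMSJjRiA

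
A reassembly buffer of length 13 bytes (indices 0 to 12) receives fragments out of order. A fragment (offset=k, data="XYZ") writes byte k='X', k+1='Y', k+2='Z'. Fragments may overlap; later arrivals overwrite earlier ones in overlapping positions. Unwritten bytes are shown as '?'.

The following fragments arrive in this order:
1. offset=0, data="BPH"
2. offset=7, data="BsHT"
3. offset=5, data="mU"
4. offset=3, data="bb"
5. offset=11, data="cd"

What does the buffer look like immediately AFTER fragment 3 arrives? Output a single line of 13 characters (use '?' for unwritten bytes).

Fragment 1: offset=0 data="BPH" -> buffer=BPH??????????
Fragment 2: offset=7 data="BsHT" -> buffer=BPH????BsHT??
Fragment 3: offset=5 data="mU" -> buffer=BPH??mUBsHT??

Answer: BPH??mUBsHT??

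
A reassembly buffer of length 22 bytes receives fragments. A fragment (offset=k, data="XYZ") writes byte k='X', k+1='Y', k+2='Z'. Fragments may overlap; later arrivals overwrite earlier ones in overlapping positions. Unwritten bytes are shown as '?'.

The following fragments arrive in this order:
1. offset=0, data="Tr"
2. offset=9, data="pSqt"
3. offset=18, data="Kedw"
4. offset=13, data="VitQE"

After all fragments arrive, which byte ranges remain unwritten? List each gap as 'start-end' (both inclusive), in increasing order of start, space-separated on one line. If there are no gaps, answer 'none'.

Answer: 2-8

Derivation:
Fragment 1: offset=0 len=2
Fragment 2: offset=9 len=4
Fragment 3: offset=18 len=4
Fragment 4: offset=13 len=5
Gaps: 2-8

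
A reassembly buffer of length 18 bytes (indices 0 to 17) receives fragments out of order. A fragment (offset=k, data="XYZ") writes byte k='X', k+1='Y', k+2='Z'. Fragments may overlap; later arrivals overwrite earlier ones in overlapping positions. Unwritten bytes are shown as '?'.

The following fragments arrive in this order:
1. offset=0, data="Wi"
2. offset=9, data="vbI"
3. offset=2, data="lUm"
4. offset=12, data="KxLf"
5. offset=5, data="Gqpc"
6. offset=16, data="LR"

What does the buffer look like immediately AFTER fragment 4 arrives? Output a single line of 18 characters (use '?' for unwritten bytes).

Fragment 1: offset=0 data="Wi" -> buffer=Wi????????????????
Fragment 2: offset=9 data="vbI" -> buffer=Wi???????vbI??????
Fragment 3: offset=2 data="lUm" -> buffer=WilUm????vbI??????
Fragment 4: offset=12 data="KxLf" -> buffer=WilUm????vbIKxLf??

Answer: WilUm????vbIKxLf??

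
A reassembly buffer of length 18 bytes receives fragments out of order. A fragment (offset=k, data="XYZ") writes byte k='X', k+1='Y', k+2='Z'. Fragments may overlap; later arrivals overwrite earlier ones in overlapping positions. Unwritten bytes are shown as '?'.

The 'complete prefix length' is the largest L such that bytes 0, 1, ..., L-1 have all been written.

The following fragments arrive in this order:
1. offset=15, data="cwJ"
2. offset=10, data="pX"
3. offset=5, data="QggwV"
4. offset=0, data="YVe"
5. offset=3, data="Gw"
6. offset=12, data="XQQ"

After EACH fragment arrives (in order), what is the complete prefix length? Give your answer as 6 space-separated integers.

Answer: 0 0 0 3 12 18

Derivation:
Fragment 1: offset=15 data="cwJ" -> buffer=???????????????cwJ -> prefix_len=0
Fragment 2: offset=10 data="pX" -> buffer=??????????pX???cwJ -> prefix_len=0
Fragment 3: offset=5 data="QggwV" -> buffer=?????QggwVpX???cwJ -> prefix_len=0
Fragment 4: offset=0 data="YVe" -> buffer=YVe??QggwVpX???cwJ -> prefix_len=3
Fragment 5: offset=3 data="Gw" -> buffer=YVeGwQggwVpX???cwJ -> prefix_len=12
Fragment 6: offset=12 data="XQQ" -> buffer=YVeGwQggwVpXXQQcwJ -> prefix_len=18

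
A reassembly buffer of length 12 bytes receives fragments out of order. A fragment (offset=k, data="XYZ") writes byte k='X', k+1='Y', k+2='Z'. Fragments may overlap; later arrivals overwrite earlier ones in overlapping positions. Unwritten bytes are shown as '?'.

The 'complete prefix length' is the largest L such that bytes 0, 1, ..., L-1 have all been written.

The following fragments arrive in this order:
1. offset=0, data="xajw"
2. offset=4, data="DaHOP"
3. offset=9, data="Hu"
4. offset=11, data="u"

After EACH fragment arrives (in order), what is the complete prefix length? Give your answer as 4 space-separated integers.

Answer: 4 9 11 12

Derivation:
Fragment 1: offset=0 data="xajw" -> buffer=xajw???????? -> prefix_len=4
Fragment 2: offset=4 data="DaHOP" -> buffer=xajwDaHOP??? -> prefix_len=9
Fragment 3: offset=9 data="Hu" -> buffer=xajwDaHOPHu? -> prefix_len=11
Fragment 4: offset=11 data="u" -> buffer=xajwDaHOPHuu -> prefix_len=12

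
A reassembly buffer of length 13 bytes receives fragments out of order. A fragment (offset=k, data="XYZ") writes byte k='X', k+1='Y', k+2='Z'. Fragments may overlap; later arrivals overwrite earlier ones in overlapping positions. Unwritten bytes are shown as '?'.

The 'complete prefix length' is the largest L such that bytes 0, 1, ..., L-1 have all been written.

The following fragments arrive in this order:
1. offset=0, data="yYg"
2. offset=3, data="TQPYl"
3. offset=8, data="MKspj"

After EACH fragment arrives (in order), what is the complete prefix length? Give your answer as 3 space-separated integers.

Fragment 1: offset=0 data="yYg" -> buffer=yYg?????????? -> prefix_len=3
Fragment 2: offset=3 data="TQPYl" -> buffer=yYgTQPYl????? -> prefix_len=8
Fragment 3: offset=8 data="MKspj" -> buffer=yYgTQPYlMKspj -> prefix_len=13

Answer: 3 8 13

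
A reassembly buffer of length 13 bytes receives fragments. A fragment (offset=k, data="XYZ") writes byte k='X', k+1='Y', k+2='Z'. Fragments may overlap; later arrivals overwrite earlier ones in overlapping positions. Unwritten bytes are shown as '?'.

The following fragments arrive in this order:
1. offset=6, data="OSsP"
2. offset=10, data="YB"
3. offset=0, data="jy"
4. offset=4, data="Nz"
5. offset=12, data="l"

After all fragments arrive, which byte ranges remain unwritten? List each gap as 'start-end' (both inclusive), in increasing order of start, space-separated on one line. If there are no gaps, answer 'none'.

Fragment 1: offset=6 len=4
Fragment 2: offset=10 len=2
Fragment 3: offset=0 len=2
Fragment 4: offset=4 len=2
Fragment 5: offset=12 len=1
Gaps: 2-3

Answer: 2-3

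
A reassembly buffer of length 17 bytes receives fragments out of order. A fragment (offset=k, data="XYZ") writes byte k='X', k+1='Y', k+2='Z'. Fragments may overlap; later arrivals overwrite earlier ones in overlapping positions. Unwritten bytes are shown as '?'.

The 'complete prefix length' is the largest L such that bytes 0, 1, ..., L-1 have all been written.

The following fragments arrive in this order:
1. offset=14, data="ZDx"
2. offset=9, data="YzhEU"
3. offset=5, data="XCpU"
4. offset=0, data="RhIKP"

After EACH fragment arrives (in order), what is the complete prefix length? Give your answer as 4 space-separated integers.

Answer: 0 0 0 17

Derivation:
Fragment 1: offset=14 data="ZDx" -> buffer=??????????????ZDx -> prefix_len=0
Fragment 2: offset=9 data="YzhEU" -> buffer=?????????YzhEUZDx -> prefix_len=0
Fragment 3: offset=5 data="XCpU" -> buffer=?????XCpUYzhEUZDx -> prefix_len=0
Fragment 4: offset=0 data="RhIKP" -> buffer=RhIKPXCpUYzhEUZDx -> prefix_len=17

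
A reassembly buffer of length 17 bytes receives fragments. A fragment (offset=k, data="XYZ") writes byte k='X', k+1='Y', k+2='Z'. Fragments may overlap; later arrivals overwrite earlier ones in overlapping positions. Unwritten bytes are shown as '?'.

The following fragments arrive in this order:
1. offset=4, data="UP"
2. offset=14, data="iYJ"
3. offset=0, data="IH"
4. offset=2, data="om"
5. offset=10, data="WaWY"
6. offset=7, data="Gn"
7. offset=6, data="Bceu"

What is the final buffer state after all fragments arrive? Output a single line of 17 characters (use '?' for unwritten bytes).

Fragment 1: offset=4 data="UP" -> buffer=????UP???????????
Fragment 2: offset=14 data="iYJ" -> buffer=????UP????????iYJ
Fragment 3: offset=0 data="IH" -> buffer=IH??UP????????iYJ
Fragment 4: offset=2 data="om" -> buffer=IHomUP????????iYJ
Fragment 5: offset=10 data="WaWY" -> buffer=IHomUP????WaWYiYJ
Fragment 6: offset=7 data="Gn" -> buffer=IHomUP?Gn?WaWYiYJ
Fragment 7: offset=6 data="Bceu" -> buffer=IHomUPBceuWaWYiYJ

Answer: IHomUPBceuWaWYiYJ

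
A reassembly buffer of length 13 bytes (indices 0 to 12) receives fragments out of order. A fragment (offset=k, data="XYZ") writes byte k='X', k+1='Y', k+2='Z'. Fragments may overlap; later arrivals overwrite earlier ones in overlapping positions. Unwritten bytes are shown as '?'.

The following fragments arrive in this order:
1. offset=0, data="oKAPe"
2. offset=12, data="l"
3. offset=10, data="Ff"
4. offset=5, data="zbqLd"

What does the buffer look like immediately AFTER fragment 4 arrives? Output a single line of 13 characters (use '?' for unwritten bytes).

Answer: oKAPezbqLdFfl

Derivation:
Fragment 1: offset=0 data="oKAPe" -> buffer=oKAPe????????
Fragment 2: offset=12 data="l" -> buffer=oKAPe???????l
Fragment 3: offset=10 data="Ff" -> buffer=oKAPe?????Ffl
Fragment 4: offset=5 data="zbqLd" -> buffer=oKAPezbqLdFfl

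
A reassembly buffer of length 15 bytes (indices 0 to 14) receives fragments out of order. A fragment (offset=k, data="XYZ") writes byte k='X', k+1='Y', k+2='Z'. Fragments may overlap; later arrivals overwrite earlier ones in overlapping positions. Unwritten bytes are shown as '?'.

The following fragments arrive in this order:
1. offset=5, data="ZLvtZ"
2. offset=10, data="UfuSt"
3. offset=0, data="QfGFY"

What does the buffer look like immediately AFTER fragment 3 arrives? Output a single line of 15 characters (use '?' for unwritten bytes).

Fragment 1: offset=5 data="ZLvtZ" -> buffer=?????ZLvtZ?????
Fragment 2: offset=10 data="UfuSt" -> buffer=?????ZLvtZUfuSt
Fragment 3: offset=0 data="QfGFY" -> buffer=QfGFYZLvtZUfuSt

Answer: QfGFYZLvtZUfuSt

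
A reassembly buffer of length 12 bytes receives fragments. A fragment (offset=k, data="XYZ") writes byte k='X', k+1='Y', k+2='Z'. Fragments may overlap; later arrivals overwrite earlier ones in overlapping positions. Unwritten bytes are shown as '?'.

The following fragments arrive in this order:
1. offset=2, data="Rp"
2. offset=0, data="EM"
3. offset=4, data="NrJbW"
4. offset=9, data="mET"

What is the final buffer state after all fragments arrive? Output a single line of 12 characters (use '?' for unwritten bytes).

Answer: EMRpNrJbWmET

Derivation:
Fragment 1: offset=2 data="Rp" -> buffer=??Rp????????
Fragment 2: offset=0 data="EM" -> buffer=EMRp????????
Fragment 3: offset=4 data="NrJbW" -> buffer=EMRpNrJbW???
Fragment 4: offset=9 data="mET" -> buffer=EMRpNrJbWmET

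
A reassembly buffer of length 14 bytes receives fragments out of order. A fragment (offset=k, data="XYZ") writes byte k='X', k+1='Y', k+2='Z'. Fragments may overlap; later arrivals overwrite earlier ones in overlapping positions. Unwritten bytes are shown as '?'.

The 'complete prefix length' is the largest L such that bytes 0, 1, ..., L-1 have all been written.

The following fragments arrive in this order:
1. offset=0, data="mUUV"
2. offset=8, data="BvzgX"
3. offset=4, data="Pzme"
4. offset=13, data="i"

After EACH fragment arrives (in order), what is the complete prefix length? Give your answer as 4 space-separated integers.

Fragment 1: offset=0 data="mUUV" -> buffer=mUUV?????????? -> prefix_len=4
Fragment 2: offset=8 data="BvzgX" -> buffer=mUUV????BvzgX? -> prefix_len=4
Fragment 3: offset=4 data="Pzme" -> buffer=mUUVPzmeBvzgX? -> prefix_len=13
Fragment 4: offset=13 data="i" -> buffer=mUUVPzmeBvzgXi -> prefix_len=14

Answer: 4 4 13 14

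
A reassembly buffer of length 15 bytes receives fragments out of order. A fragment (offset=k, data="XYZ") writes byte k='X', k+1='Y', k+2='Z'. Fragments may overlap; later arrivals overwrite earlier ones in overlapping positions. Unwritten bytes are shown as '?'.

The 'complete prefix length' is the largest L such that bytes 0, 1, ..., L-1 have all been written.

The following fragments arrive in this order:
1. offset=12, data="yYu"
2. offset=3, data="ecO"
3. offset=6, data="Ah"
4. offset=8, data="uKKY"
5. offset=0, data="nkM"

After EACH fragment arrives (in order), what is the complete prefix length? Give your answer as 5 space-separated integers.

Answer: 0 0 0 0 15

Derivation:
Fragment 1: offset=12 data="yYu" -> buffer=????????????yYu -> prefix_len=0
Fragment 2: offset=3 data="ecO" -> buffer=???ecO??????yYu -> prefix_len=0
Fragment 3: offset=6 data="Ah" -> buffer=???ecOAh????yYu -> prefix_len=0
Fragment 4: offset=8 data="uKKY" -> buffer=???ecOAhuKKYyYu -> prefix_len=0
Fragment 5: offset=0 data="nkM" -> buffer=nkMecOAhuKKYyYu -> prefix_len=15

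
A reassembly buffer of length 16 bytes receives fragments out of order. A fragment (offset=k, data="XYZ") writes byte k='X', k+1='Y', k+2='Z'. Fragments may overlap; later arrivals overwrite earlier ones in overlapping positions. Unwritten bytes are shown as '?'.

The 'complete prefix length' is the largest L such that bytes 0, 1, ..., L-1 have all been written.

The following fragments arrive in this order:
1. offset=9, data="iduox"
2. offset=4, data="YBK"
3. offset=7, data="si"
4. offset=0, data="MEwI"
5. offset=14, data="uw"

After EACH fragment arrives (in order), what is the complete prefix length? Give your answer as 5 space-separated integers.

Fragment 1: offset=9 data="iduox" -> buffer=?????????iduox?? -> prefix_len=0
Fragment 2: offset=4 data="YBK" -> buffer=????YBK??iduox?? -> prefix_len=0
Fragment 3: offset=7 data="si" -> buffer=????YBKsiiduox?? -> prefix_len=0
Fragment 4: offset=0 data="MEwI" -> buffer=MEwIYBKsiiduox?? -> prefix_len=14
Fragment 5: offset=14 data="uw" -> buffer=MEwIYBKsiiduoxuw -> prefix_len=16

Answer: 0 0 0 14 16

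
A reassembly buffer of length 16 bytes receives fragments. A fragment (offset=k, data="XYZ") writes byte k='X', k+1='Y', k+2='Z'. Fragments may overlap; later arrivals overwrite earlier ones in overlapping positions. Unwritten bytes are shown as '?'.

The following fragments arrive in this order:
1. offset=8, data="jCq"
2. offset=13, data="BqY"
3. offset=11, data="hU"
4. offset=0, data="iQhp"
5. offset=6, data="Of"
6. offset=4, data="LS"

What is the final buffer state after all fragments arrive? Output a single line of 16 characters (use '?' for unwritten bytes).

Fragment 1: offset=8 data="jCq" -> buffer=????????jCq?????
Fragment 2: offset=13 data="BqY" -> buffer=????????jCq??BqY
Fragment 3: offset=11 data="hU" -> buffer=????????jCqhUBqY
Fragment 4: offset=0 data="iQhp" -> buffer=iQhp????jCqhUBqY
Fragment 5: offset=6 data="Of" -> buffer=iQhp??OfjCqhUBqY
Fragment 6: offset=4 data="LS" -> buffer=iQhpLSOfjCqhUBqY

Answer: iQhpLSOfjCqhUBqY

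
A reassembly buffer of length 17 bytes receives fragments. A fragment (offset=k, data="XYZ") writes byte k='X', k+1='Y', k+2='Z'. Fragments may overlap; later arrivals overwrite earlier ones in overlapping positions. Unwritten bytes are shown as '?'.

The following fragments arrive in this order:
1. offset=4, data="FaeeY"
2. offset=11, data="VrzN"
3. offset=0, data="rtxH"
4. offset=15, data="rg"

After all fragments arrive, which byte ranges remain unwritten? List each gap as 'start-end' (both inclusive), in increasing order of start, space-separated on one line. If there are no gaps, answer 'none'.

Answer: 9-10

Derivation:
Fragment 1: offset=4 len=5
Fragment 2: offset=11 len=4
Fragment 3: offset=0 len=4
Fragment 4: offset=15 len=2
Gaps: 9-10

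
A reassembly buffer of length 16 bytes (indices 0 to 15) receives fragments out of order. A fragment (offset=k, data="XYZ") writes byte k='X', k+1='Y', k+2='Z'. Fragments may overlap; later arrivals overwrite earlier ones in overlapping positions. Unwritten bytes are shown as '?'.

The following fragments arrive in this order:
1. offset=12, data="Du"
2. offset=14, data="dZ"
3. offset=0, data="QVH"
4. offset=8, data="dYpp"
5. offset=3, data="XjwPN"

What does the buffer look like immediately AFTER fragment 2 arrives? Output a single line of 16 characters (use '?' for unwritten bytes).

Fragment 1: offset=12 data="Du" -> buffer=????????????Du??
Fragment 2: offset=14 data="dZ" -> buffer=????????????DudZ

Answer: ????????????DudZ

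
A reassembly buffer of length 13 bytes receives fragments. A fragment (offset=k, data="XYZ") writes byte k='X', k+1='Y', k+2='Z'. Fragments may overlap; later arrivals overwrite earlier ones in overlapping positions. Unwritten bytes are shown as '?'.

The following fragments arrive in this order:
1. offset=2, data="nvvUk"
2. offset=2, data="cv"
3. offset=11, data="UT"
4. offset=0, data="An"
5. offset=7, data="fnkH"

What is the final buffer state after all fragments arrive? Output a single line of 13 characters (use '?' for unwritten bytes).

Answer: AncvvUkfnkHUT

Derivation:
Fragment 1: offset=2 data="nvvUk" -> buffer=??nvvUk??????
Fragment 2: offset=2 data="cv" -> buffer=??cvvUk??????
Fragment 3: offset=11 data="UT" -> buffer=??cvvUk????UT
Fragment 4: offset=0 data="An" -> buffer=AncvvUk????UT
Fragment 5: offset=7 data="fnkH" -> buffer=AncvvUkfnkHUT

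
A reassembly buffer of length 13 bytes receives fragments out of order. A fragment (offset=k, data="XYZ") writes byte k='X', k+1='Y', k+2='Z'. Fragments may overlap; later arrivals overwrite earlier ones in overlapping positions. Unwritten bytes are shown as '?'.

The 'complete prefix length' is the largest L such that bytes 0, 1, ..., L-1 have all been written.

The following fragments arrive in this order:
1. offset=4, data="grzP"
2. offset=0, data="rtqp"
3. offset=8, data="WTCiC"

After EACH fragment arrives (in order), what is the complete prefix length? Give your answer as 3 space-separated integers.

Answer: 0 8 13

Derivation:
Fragment 1: offset=4 data="grzP" -> buffer=????grzP????? -> prefix_len=0
Fragment 2: offset=0 data="rtqp" -> buffer=rtqpgrzP????? -> prefix_len=8
Fragment 3: offset=8 data="WTCiC" -> buffer=rtqpgrzPWTCiC -> prefix_len=13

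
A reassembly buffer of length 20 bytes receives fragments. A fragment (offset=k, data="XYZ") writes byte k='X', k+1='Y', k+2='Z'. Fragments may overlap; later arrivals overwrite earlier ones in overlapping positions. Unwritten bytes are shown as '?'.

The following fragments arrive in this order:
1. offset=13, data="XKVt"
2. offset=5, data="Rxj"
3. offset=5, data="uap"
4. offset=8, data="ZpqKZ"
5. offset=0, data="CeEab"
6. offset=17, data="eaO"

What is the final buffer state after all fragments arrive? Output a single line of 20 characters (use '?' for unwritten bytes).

Fragment 1: offset=13 data="XKVt" -> buffer=?????????????XKVt???
Fragment 2: offset=5 data="Rxj" -> buffer=?????Rxj?????XKVt???
Fragment 3: offset=5 data="uap" -> buffer=?????uap?????XKVt???
Fragment 4: offset=8 data="ZpqKZ" -> buffer=?????uapZpqKZXKVt???
Fragment 5: offset=0 data="CeEab" -> buffer=CeEabuapZpqKZXKVt???
Fragment 6: offset=17 data="eaO" -> buffer=CeEabuapZpqKZXKVteaO

Answer: CeEabuapZpqKZXKVteaO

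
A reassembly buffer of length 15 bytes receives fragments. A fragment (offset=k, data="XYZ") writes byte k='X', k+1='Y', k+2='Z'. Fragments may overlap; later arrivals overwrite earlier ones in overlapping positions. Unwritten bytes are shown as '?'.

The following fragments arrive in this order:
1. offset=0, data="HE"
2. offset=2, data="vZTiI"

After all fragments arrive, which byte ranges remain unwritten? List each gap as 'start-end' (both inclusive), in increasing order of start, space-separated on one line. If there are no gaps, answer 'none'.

Fragment 1: offset=0 len=2
Fragment 2: offset=2 len=5
Gaps: 7-14

Answer: 7-14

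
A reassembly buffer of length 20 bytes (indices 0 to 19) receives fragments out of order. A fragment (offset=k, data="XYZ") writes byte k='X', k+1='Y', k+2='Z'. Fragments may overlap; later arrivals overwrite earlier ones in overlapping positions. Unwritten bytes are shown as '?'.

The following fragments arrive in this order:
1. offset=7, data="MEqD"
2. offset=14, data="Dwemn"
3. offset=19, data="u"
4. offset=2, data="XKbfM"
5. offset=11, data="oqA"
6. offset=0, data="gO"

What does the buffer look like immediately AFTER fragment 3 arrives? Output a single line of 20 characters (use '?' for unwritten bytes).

Answer: ???????MEqD???Dwemnu

Derivation:
Fragment 1: offset=7 data="MEqD" -> buffer=???????MEqD?????????
Fragment 2: offset=14 data="Dwemn" -> buffer=???????MEqD???Dwemn?
Fragment 3: offset=19 data="u" -> buffer=???????MEqD???Dwemnu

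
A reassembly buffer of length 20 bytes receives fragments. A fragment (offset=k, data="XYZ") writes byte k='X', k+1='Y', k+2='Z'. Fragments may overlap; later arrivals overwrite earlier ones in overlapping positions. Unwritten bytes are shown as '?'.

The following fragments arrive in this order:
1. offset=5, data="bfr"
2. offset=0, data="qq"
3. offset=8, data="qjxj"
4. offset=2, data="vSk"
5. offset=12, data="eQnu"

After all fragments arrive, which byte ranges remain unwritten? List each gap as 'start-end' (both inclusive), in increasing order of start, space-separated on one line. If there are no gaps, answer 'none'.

Answer: 16-19

Derivation:
Fragment 1: offset=5 len=3
Fragment 2: offset=0 len=2
Fragment 3: offset=8 len=4
Fragment 4: offset=2 len=3
Fragment 5: offset=12 len=4
Gaps: 16-19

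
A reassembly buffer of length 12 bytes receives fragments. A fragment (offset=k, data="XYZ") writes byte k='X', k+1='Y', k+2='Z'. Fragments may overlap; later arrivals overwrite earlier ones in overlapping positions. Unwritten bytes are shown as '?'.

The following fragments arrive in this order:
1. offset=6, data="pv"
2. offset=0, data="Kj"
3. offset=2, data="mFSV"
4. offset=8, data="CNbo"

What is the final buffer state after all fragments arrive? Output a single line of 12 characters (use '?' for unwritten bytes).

Answer: KjmFSVpvCNbo

Derivation:
Fragment 1: offset=6 data="pv" -> buffer=??????pv????
Fragment 2: offset=0 data="Kj" -> buffer=Kj????pv????
Fragment 3: offset=2 data="mFSV" -> buffer=KjmFSVpv????
Fragment 4: offset=8 data="CNbo" -> buffer=KjmFSVpvCNbo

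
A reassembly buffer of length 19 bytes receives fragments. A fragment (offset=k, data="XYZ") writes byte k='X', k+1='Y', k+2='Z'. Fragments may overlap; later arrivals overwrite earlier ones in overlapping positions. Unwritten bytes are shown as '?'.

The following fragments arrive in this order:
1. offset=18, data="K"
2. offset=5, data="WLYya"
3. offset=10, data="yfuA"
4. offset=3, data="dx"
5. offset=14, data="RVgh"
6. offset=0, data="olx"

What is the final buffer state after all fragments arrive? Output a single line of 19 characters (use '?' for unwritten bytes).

Fragment 1: offset=18 data="K" -> buffer=??????????????????K
Fragment 2: offset=5 data="WLYya" -> buffer=?????WLYya????????K
Fragment 3: offset=10 data="yfuA" -> buffer=?????WLYyayfuA????K
Fragment 4: offset=3 data="dx" -> buffer=???dxWLYyayfuA????K
Fragment 5: offset=14 data="RVgh" -> buffer=???dxWLYyayfuARVghK
Fragment 6: offset=0 data="olx" -> buffer=olxdxWLYyayfuARVghK

Answer: olxdxWLYyayfuARVghK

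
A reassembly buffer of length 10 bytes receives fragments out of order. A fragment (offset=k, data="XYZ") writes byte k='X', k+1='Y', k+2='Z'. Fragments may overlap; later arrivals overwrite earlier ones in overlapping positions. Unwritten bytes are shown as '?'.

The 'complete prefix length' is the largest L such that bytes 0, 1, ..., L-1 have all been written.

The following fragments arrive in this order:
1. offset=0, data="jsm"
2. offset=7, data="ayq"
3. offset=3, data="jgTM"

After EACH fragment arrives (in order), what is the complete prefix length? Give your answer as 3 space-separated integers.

Fragment 1: offset=0 data="jsm" -> buffer=jsm??????? -> prefix_len=3
Fragment 2: offset=7 data="ayq" -> buffer=jsm????ayq -> prefix_len=3
Fragment 3: offset=3 data="jgTM" -> buffer=jsmjgTMayq -> prefix_len=10

Answer: 3 3 10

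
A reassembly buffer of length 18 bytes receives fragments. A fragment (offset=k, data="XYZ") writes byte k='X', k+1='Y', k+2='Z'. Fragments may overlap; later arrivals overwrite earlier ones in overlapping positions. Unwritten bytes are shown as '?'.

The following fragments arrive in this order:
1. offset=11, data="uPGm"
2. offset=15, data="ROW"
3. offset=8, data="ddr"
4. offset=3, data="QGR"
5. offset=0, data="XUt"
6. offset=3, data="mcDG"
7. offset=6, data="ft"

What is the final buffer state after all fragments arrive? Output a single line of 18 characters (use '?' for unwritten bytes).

Fragment 1: offset=11 data="uPGm" -> buffer=???????????uPGm???
Fragment 2: offset=15 data="ROW" -> buffer=???????????uPGmROW
Fragment 3: offset=8 data="ddr" -> buffer=????????ddruPGmROW
Fragment 4: offset=3 data="QGR" -> buffer=???QGR??ddruPGmROW
Fragment 5: offset=0 data="XUt" -> buffer=XUtQGR??ddruPGmROW
Fragment 6: offset=3 data="mcDG" -> buffer=XUtmcDG?ddruPGmROW
Fragment 7: offset=6 data="ft" -> buffer=XUtmcDftddruPGmROW

Answer: XUtmcDftddruPGmROW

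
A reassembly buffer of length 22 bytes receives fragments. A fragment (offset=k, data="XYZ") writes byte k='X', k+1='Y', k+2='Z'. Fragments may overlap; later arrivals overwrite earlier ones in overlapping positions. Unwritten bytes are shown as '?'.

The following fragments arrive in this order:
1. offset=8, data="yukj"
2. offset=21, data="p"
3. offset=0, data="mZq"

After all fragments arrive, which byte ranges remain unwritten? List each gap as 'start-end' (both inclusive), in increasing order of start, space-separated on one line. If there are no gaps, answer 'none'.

Answer: 3-7 12-20

Derivation:
Fragment 1: offset=8 len=4
Fragment 2: offset=21 len=1
Fragment 3: offset=0 len=3
Gaps: 3-7 12-20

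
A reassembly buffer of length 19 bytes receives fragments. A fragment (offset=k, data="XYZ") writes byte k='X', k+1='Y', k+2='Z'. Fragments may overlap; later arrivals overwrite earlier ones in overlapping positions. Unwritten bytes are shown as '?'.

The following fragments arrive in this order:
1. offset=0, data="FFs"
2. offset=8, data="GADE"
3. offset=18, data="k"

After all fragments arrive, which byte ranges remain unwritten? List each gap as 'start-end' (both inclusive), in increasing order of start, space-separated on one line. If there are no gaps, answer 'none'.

Answer: 3-7 12-17

Derivation:
Fragment 1: offset=0 len=3
Fragment 2: offset=8 len=4
Fragment 3: offset=18 len=1
Gaps: 3-7 12-17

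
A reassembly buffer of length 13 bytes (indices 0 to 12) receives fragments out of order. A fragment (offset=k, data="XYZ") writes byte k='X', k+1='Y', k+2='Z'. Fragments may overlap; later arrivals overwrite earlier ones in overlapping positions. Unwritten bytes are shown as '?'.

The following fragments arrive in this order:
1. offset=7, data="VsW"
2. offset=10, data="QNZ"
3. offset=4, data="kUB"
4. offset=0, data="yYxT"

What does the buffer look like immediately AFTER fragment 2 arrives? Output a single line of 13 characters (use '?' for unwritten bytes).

Answer: ???????VsWQNZ

Derivation:
Fragment 1: offset=7 data="VsW" -> buffer=???????VsW???
Fragment 2: offset=10 data="QNZ" -> buffer=???????VsWQNZ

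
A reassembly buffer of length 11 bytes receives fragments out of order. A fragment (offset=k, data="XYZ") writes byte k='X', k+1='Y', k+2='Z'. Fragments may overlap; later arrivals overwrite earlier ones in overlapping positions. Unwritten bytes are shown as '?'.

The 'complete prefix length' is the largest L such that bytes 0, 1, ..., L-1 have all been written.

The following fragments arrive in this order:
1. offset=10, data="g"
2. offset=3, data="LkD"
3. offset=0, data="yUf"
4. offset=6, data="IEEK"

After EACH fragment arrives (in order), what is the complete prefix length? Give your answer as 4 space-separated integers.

Fragment 1: offset=10 data="g" -> buffer=??????????g -> prefix_len=0
Fragment 2: offset=3 data="LkD" -> buffer=???LkD????g -> prefix_len=0
Fragment 3: offset=0 data="yUf" -> buffer=yUfLkD????g -> prefix_len=6
Fragment 4: offset=6 data="IEEK" -> buffer=yUfLkDIEEKg -> prefix_len=11

Answer: 0 0 6 11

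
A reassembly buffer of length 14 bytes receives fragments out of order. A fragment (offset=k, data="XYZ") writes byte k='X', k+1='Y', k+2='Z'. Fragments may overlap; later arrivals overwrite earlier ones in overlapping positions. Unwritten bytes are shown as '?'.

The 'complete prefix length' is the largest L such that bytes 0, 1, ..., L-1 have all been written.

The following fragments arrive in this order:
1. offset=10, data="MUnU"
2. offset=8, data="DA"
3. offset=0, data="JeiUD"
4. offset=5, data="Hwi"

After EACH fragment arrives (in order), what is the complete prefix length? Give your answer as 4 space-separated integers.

Fragment 1: offset=10 data="MUnU" -> buffer=??????????MUnU -> prefix_len=0
Fragment 2: offset=8 data="DA" -> buffer=????????DAMUnU -> prefix_len=0
Fragment 3: offset=0 data="JeiUD" -> buffer=JeiUD???DAMUnU -> prefix_len=5
Fragment 4: offset=5 data="Hwi" -> buffer=JeiUDHwiDAMUnU -> prefix_len=14

Answer: 0 0 5 14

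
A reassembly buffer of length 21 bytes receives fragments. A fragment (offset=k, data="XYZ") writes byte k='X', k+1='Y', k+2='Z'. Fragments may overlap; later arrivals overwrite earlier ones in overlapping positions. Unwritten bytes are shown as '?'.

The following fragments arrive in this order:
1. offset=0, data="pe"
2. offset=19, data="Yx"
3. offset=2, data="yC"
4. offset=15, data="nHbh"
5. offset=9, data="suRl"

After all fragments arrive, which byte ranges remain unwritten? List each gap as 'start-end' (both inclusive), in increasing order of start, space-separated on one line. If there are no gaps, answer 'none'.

Answer: 4-8 13-14

Derivation:
Fragment 1: offset=0 len=2
Fragment 2: offset=19 len=2
Fragment 3: offset=2 len=2
Fragment 4: offset=15 len=4
Fragment 5: offset=9 len=4
Gaps: 4-8 13-14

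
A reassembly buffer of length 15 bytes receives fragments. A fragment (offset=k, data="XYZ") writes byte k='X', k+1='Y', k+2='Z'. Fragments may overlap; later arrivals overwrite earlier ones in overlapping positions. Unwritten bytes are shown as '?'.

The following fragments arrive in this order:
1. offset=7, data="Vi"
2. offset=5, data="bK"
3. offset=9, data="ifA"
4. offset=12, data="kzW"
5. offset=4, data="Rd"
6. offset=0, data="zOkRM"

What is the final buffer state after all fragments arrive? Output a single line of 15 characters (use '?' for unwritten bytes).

Answer: zOkRMdKViifAkzW

Derivation:
Fragment 1: offset=7 data="Vi" -> buffer=???????Vi??????
Fragment 2: offset=5 data="bK" -> buffer=?????bKVi??????
Fragment 3: offset=9 data="ifA" -> buffer=?????bKViifA???
Fragment 4: offset=12 data="kzW" -> buffer=?????bKViifAkzW
Fragment 5: offset=4 data="Rd" -> buffer=????RdKViifAkzW
Fragment 6: offset=0 data="zOkRM" -> buffer=zOkRMdKViifAkzW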